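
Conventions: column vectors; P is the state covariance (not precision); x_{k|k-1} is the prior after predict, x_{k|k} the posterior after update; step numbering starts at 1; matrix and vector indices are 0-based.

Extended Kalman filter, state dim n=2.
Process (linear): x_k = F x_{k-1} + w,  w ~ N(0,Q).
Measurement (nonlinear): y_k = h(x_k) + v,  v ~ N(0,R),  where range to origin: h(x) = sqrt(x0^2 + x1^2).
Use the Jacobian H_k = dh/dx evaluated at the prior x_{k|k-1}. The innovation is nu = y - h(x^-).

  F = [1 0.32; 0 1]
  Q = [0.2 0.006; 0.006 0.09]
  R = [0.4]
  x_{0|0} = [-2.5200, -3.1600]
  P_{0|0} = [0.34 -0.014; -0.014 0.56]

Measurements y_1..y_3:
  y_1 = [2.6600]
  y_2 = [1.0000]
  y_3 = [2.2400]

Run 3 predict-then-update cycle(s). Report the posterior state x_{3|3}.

x_post = [-2.0989, -1.1566]

step 1: x^-=[-3.5312, -3.1600]  P^-=[0.5884 0.1712; 0.1712 0.6500]  H_jac=[-0.7452 -0.6669]  S=[1.1859]  K=[-0.4660; -0.4731]  nu=[-2.0787]  x^+=[-2.5626, -2.1766]  P^+=[0.3309 -0.0902; -0.0902 0.3846]
step 2: x^-=[-3.2591, -2.1766]  P^-=[0.5125 0.0388; 0.0388 0.4746]  H_jac=[-0.8316 -0.5554]  S=[0.9367]  K=[-0.4780; -0.3159]  nu=[-2.9191]  x^+=[-1.8637, -1.2545]  P^+=[0.2985 -0.1026; -0.1026 0.3811]
step 3: x^-=[-2.2651, -1.2545]  P^-=[0.4718 0.0254; 0.0254 0.4711]  H_jac=[-0.8748 -0.4845]  S=[0.8932]  K=[-0.4759; -0.2804]  nu=[-0.3493]  x^+=[-2.0989, -1.1566]  P^+=[0.2696 -0.0938; -0.0938 0.4009]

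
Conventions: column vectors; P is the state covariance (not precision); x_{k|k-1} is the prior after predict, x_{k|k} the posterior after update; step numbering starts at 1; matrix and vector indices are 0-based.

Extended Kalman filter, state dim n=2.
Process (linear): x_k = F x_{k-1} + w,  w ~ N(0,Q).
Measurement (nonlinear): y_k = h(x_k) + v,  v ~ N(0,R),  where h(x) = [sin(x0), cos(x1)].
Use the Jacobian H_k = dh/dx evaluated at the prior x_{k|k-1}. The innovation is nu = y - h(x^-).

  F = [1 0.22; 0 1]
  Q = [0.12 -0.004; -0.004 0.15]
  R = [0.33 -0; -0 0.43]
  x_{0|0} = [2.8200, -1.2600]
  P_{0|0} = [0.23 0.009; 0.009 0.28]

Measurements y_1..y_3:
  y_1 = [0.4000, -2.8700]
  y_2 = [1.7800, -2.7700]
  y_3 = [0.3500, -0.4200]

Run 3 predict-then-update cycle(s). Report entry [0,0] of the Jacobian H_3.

step 1: x^-=[2.5428, -1.2600]  P^-=[0.3675 0.0666; 0.0666 0.4300]  H_jac=[-0.8260 0.0000; 0.0000 0.9521]  S=[0.5808 -0.0524; -0.0524 0.8198]  K=[-0.5187 0.0442; -0.0500 0.4962]  nu=[-0.1636, -3.1758]  x^+=[2.4873, -2.8277]  P^+=[0.2072 0.0200; 0.0200 0.2241]
step 2: x^-=[1.8652, -2.8277]  P^-=[0.3469 0.0653; 0.0653 0.3741]  H_jac=[-0.2902 0.0000; 0.0000 0.3088]  S=[0.3592 -0.0058; -0.0058 0.4657]  K=[-0.2796 0.0398; -0.0487 0.2475]  nu=[0.8230, -1.8189]  x^+=[1.5628, -3.3178]  P^+=[0.3179 0.0554; 0.0554 0.3446]
step 3: x^-=[0.8329, -3.3178]  P^-=[0.4790 0.1272; 0.1272 0.4946]  H_jac=[0.6728 0.0000; 0.0000 -0.1753]  S=[0.5468 -0.0150; -0.0150 0.4452]  K=[0.5885 -0.0303; 0.1513 -0.1897]  nu=[-0.3899, 0.5645]  x^+=[0.5863, -3.4839]  P^+=[0.2887 0.0742; 0.0742 0.4652]

H_jac[0,0] = 0.6728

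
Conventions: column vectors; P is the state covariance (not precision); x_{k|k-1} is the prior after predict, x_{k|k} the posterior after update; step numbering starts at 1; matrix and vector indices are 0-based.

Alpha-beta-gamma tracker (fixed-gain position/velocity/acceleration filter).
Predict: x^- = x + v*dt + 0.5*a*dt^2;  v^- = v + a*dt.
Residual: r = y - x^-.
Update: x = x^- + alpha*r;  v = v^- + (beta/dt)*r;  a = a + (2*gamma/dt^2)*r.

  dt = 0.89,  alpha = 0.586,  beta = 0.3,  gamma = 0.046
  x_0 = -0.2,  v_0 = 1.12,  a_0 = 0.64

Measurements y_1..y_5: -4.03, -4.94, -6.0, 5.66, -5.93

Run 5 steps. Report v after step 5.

step 1: x_pred=1.0503  r=-5.0803  x^+=-1.9268  v^+=-0.0229  a^+=0.0499
step 2: x_pred=-1.9273  r=-3.0127  x^+=-3.6928  v^+=-0.9939  a^+=-0.3000
step 3: x_pred=-4.6961  r=-1.3039  x^+=-5.4602  v^+=-1.7004  a^+=-0.4514
step 4: x_pred=-7.1523  r=12.8123  x^+=0.3557  v^+=2.2166  a^+=1.0367
step 5: x_pred=2.7391  r=-8.6691  x^+=-2.3410  v^+=0.2171  a^+=0.0298

v_post = 0.2171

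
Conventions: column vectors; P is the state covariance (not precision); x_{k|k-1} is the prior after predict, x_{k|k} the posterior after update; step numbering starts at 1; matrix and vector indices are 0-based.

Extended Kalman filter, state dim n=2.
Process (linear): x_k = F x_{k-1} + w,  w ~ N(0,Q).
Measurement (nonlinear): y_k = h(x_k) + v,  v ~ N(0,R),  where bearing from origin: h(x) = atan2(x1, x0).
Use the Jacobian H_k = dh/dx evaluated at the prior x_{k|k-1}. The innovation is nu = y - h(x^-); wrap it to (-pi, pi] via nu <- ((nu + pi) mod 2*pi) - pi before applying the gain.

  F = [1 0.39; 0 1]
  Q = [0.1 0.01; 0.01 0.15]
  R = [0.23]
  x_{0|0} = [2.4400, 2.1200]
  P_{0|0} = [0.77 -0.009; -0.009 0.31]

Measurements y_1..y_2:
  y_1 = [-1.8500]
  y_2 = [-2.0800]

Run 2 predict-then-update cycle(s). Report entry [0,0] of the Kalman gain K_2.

step 1: x^-=[3.2668, 2.1200]  P^-=[0.9101 0.1219; 0.1219 0.4600]  H_jac=[-0.1398 0.2154]  S=[0.2618]  K=[-0.3857; 0.3134]  nu=[-2.4256]  x^+=[4.2023, 1.3598]  P^+=[0.8712 0.1535; 0.1535 0.4343]
step 2: x^-=[4.7326, 1.3598]  P^-=[1.1570 0.3329; 0.3329 0.5843]  H_jac=[-0.0561 0.1952]  S=[0.2486]  K=[0.0004; 0.3836]  nu=[-2.3598]  x^+=[4.7317, 0.4545]  P^+=[1.1570 0.3329; 0.3329 0.5477]

K[0,0] = 0.0004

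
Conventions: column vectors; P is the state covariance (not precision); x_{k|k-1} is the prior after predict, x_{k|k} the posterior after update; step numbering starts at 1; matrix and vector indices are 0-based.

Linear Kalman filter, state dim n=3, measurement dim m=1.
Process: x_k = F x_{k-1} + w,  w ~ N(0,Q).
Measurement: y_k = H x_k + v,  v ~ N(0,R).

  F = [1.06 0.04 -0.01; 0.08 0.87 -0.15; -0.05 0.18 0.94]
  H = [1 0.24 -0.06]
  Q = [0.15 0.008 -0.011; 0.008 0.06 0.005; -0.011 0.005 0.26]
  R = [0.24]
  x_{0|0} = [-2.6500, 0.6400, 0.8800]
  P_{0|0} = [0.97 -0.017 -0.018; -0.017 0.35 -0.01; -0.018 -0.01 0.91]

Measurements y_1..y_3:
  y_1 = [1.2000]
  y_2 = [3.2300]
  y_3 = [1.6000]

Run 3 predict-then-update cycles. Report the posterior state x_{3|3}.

x_post = [1.7806, 0.7410, 0.4681]

step 1: x^-=[-2.7922, 0.2128, 1.0749]  P^-=[1.2395 0.0911 -0.0900; 0.0911 0.3523 -0.0813; -0.0900 -0.0813 1.0765]  S=[1.5605]  K=[0.8118; 0.1157; -0.1115]  nu=[4.0056]  x^+=[0.4594, 0.6762, 0.6281]  P^+=[0.2112 -0.0554 0.0513; -0.0554 0.3314 -0.0611; 0.0513 -0.0611 1.0570]
step 2: x^-=[0.5077, 0.5308, 0.6892]  P^-=[0.3822 -0.0196 0.0088; -0.0196 0.3430 -0.1355; 0.0088 -0.1355 1.1807]  S=[0.6397]  K=[0.5893; 0.1108; -0.1479]  nu=[2.6363]  x^+=[2.0614, 0.8228, 0.2993]  P^+=[0.1600 -0.0613 0.0645; -0.0613 0.3351 -0.1250; 0.0645 -0.1250 1.1668]
step 3: x^-=[2.2150, 0.8359, 0.3264]  P^-=[0.3240 -0.0303 0.0202; -0.0303 0.3635 -0.1994; 0.0202 -0.1994 1.2549]  S=[0.5782]  K=[0.5457; 0.1192; -0.1780]  nu=[-0.7960]  x^+=[1.7806, 0.7410, 0.4681]  P^+=[0.1518 -0.0679 0.0764; -0.0679 0.3553 -0.1871; 0.0764 -0.1871 1.2366]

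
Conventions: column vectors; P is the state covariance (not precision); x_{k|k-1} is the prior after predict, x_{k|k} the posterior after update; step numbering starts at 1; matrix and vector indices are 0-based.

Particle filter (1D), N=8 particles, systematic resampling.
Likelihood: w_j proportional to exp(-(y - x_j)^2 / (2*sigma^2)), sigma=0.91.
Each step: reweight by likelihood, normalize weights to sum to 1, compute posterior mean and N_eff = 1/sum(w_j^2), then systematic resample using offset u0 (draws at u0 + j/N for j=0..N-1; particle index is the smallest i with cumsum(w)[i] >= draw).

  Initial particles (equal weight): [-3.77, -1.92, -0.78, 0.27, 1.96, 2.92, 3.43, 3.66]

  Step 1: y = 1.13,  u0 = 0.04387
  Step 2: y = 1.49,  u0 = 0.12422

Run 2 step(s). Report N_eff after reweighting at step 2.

N_eff = 6.0702

step 1: w=[0.0000, 0.0022, 0.0682, 0.3949, 0.4072, 0.0892, 0.0253, 0.0129]  mean=1.2418  Neff=2.9834  idx=[2, 3, 3, 3, 4, 4, 4, 5]
step 2: w=[0.0107, 0.0973, 0.0973, 0.0973, 0.2093, 0.2093, 0.2093, 0.0696]  mean=1.5041  Neff=6.0702  idx=[2, 3, 4, 4, 5, 6, 6, 7]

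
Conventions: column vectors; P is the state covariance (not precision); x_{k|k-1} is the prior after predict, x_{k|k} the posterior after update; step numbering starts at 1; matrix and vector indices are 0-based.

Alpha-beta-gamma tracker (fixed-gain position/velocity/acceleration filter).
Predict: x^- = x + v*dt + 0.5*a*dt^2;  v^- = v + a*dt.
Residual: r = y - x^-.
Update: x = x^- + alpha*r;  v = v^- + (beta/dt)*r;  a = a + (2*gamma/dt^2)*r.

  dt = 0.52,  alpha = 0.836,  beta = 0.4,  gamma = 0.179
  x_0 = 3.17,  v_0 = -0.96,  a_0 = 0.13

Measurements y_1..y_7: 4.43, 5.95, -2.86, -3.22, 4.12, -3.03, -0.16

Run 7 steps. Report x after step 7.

step 1: x_pred=2.6884  r=1.7416  x^+=4.1444  v^+=0.4473  a^+=2.4358
step 2: x_pred=4.7063  r=1.2437  x^+=5.7460  v^+=2.6706  a^+=4.0825
step 3: x_pred=7.6867  r=-10.5467  x^+=-1.1303  v^+=-3.3193  a^+=-9.8810
step 4: x_pred=-4.1923  r=0.9723  x^+=-3.3795  v^+=-7.7095  a^+=-8.5937
step 5: x_pred=-8.5503  r=12.6703  x^+=2.0421  v^+=-2.4319  a^+=8.1813
step 6: x_pred=1.8836  r=-4.9136  x^+=-2.2242  v^+=-1.9573  a^+=1.6759
step 7: x_pred=-3.0154  r=2.8554  x^+=-0.6283  v^+=1.1106  a^+=5.4563

x_post = -0.6283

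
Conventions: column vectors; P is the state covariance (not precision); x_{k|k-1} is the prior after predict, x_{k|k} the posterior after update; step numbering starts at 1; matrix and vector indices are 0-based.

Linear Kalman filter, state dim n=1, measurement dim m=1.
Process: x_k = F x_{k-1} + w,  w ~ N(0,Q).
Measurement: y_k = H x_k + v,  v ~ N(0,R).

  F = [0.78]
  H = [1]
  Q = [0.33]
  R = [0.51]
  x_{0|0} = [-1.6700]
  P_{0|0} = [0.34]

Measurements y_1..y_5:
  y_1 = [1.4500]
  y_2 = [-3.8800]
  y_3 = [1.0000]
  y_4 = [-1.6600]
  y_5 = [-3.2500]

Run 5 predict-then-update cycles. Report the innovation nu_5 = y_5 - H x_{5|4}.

innov = [-2.5407]

step 1: x^-=[-1.3026]  P^-=[0.5369]  S=[1.0469]  K=[0.5128]  nu=[2.7526]  x^+=[0.1090]  P^+=[0.2615]
step 2: x^-=[0.0850]  P^-=[0.4891]  S=[0.9991]  K=[0.4896]  nu=[-3.9650]  x^+=[-1.8561]  P^+=[0.2497]
step 3: x^-=[-1.4477]  P^-=[0.4819]  S=[0.9919]  K=[0.4858]  nu=[2.4477]  x^+=[-0.2585]  P^+=[0.2478]
step 4: x^-=[-0.2017]  P^-=[0.4807]  S=[0.9907]  K=[0.4852]  nu=[-1.4583]  x^+=[-0.9093]  P^+=[0.2475]
step 5: x^-=[-0.7093]  P^-=[0.4806]  S=[0.9906]  K=[0.4851]  nu=[-2.5407]  x^+=[-1.9419]  P^+=[0.2474]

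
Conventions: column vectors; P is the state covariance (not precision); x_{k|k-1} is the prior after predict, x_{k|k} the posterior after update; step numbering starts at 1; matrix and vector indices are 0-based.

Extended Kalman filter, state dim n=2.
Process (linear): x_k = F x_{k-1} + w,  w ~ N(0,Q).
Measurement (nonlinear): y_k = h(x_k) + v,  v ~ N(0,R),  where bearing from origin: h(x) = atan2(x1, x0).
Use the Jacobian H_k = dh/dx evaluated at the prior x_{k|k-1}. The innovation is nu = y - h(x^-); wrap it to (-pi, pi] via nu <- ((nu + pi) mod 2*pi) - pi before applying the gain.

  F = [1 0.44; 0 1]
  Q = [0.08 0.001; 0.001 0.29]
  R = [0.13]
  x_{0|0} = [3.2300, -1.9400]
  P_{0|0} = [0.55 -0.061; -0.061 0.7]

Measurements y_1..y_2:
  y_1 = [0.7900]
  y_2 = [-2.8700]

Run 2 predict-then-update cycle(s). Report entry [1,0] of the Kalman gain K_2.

K[1,0] = 1.2769

step 1: x^-=[2.3764, -1.9400]  P^-=[0.7118 0.2480; 0.2480 0.9900]  H_jac=[0.2061 0.2525]  S=[0.2492]  K=[0.8402; 1.2083]  nu=[1.4746]  x^+=[3.6153, -0.1581]  P^+=[0.5359 -0.0050; -0.0050 0.6261]
step 2: x^-=[3.5458, -0.1581]  P^-=[0.7328 0.2715; 0.2715 0.9161]  H_jac=[0.0126 0.2815]  S=[0.2046]  K=[0.4185; 1.2769]  nu=[-2.8254]  x^+=[2.3635, -3.7659]  P^+=[0.6969 0.1622; 0.1622 0.5825]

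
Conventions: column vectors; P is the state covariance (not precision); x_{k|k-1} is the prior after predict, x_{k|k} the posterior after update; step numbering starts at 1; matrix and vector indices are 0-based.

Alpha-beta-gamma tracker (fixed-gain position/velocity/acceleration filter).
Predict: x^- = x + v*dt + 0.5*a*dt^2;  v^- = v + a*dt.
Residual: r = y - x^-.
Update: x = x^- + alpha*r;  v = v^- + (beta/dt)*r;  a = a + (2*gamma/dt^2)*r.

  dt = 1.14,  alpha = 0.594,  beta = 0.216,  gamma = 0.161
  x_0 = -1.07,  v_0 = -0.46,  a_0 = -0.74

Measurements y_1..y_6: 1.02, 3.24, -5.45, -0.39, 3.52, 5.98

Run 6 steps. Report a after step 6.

a_post = 2.1392

step 1: x_pred=-2.0753  r=3.0953  x^+=-0.2367  v^+=-0.7171  a^+=0.0269
step 2: x_pred=-1.0367  r=4.2767  x^+=1.5037  v^+=0.1239  a^+=1.0865
step 3: x_pred=2.3509  r=-7.8009  x^+=-2.2828  v^+=-0.1155  a^+=-0.8463
step 4: x_pred=-2.9645  r=2.5745  x^+=-1.4352  v^+=-0.5925  a^+=-0.2084
step 5: x_pred=-2.2461  r=5.7661  x^+=1.1790  v^+=0.2624  a^+=1.2203
step 6: x_pred=2.2711  r=3.7089  x^+=4.4742  v^+=2.3563  a^+=2.1392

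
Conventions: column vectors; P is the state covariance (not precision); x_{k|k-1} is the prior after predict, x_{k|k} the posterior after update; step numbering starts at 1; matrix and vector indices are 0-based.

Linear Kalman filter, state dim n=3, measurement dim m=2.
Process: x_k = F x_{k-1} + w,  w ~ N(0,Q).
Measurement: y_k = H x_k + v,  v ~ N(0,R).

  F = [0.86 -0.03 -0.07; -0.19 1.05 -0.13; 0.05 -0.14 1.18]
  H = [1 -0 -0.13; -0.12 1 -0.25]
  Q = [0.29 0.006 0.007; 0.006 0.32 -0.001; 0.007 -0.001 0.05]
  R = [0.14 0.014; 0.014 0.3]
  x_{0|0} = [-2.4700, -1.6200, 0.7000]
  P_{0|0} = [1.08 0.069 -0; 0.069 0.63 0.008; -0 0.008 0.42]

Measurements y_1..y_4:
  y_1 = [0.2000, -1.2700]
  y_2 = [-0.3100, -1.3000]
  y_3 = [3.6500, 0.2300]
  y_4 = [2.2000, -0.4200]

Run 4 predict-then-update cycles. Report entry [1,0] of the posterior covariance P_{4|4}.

step 1: x^-=[-2.1246, -1.3227, 0.9293]  P^-=[1.0879 -0.1244 0.0128; -0.1244 1.0309 -0.1528; 0.0128 -0.1528 0.6462]  S=[1.2355 -0.2030; -0.2030 1.4940]  K=[0.8702 -0.0545; 0.0355 0.7304; -0.0945 -0.2243]  nu=[2.4454, 0.0301]  x^+=[0.0018, -1.2140, 0.6914]  P^+=[0.1286 0.0257 0.0576; 0.0257 0.2428 0.0805; 0.0576 0.0805 0.5687]
step 2: x^-=[-0.0104, -1.3650, 0.9859]  P^-=[0.3802 -0.0054 0.0196; -0.0054 0.5726 -0.0352; 0.0196 -0.0352 0.8267]  S=[0.5290 -0.0102; -0.0102 0.9498]  K=[0.7128 -0.0513; 0.0102 0.6129; -0.1711 -0.2590]  nu=[-0.1714, 0.3102]  x^+=[-0.1485, -1.1766, 0.9349]  P^+=[0.1081 0.0250 0.0697; 0.0250 0.2159 0.1154; 0.0697 0.1154 0.7484]
step 3: x^-=[-0.1579, -1.3287, 1.2605]  P^-=[0.3646 -0.0038 0.0152; -0.0038 0.5365 -0.0176; 0.0152 -0.0176 1.0664]  S=[0.5187 -0.0002; -0.0002 0.9191]  K=[0.6991 -0.0558; -0.0027 0.5891; -0.2380 -0.3113]  nu=[3.9717, 1.8549]  x^+=[2.5155, -0.2469, -0.2622]  P^+=[0.1082 0.0274 0.0856; 0.0274 0.2176 0.1505; 0.0856 0.1505 0.9480]
step 4: x^-=[2.1891, -0.7031, -0.1491]  P^-=[0.3638 -0.0039 0.0136; -0.0039 0.5320 -0.0077; 0.0136 -0.0077 1.3345]  S=[0.5228 0.0076; 0.0076 0.9263]  K=[0.6934 -0.0607; -0.0140 0.5771; -0.3004 -0.3678]  nu=[-0.0085, 0.5086]  x^+=[2.1523, -0.4095, -0.3336]  P^+=[0.1097 0.0306 0.1036; 0.0306 0.2236 0.1880; 0.1036 0.1880 1.1603]

P_post[1,0] = 0.0306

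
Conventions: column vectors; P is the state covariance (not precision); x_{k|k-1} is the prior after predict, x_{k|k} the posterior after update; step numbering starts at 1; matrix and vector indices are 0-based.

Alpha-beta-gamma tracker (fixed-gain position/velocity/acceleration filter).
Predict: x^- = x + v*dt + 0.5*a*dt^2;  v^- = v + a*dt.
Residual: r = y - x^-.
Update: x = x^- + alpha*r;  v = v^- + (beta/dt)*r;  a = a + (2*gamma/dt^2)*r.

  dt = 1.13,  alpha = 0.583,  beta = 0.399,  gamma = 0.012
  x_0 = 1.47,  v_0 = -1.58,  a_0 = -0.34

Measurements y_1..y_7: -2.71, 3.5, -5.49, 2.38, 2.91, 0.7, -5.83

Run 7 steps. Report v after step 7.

v_post = -2.4156

step 1: x_pred=-0.5325  r=-2.1775  x^+=-1.8020  v^+=-2.7331  a^+=-0.3809
step 2: x_pred=-5.1336  r=8.6336  x^+=-0.1002  v^+=-0.1150  a^+=-0.2187
step 3: x_pred=-0.3698  r=-5.1202  x^+=-3.3549  v^+=-2.1701  a^+=-0.3149
step 4: x_pred=-6.0081  r=8.3881  x^+=-1.1178  v^+=0.4359  a^+=-0.1572
step 5: x_pred=-0.7256  r=3.6356  x^+=1.3939  v^+=1.5420  a^+=-0.0889
step 6: x_pred=3.0796  r=-2.3796  x^+=1.6923  v^+=0.6013  a^+=-0.1336
step 7: x_pred=2.2864  r=-8.1164  x^+=-2.4454  v^+=-2.4156  a^+=-0.2862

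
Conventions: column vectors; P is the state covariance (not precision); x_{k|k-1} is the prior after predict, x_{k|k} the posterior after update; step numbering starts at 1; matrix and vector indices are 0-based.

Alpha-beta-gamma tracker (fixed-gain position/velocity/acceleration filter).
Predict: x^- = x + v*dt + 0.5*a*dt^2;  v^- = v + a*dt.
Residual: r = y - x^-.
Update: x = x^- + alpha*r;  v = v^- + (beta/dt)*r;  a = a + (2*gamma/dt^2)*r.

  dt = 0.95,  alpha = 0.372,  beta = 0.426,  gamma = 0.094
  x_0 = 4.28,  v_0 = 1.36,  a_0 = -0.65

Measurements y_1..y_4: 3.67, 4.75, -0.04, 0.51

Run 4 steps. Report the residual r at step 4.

step 1: x_pred=5.2787  r=-1.6087  x^+=4.6803  v^+=0.0211  a^+=-0.9851
step 2: x_pred=4.2558  r=0.4942  x^+=4.4396  v^+=-0.6931  a^+=-0.8822
step 3: x_pred=3.3831  r=-3.4231  x^+=2.1097  v^+=-3.0662  a^+=-1.5952
step 4: x_pred=-1.5230  r=2.0330  x^+=-0.7667  v^+=-3.6700  a^+=-1.1717

resid = 2.0330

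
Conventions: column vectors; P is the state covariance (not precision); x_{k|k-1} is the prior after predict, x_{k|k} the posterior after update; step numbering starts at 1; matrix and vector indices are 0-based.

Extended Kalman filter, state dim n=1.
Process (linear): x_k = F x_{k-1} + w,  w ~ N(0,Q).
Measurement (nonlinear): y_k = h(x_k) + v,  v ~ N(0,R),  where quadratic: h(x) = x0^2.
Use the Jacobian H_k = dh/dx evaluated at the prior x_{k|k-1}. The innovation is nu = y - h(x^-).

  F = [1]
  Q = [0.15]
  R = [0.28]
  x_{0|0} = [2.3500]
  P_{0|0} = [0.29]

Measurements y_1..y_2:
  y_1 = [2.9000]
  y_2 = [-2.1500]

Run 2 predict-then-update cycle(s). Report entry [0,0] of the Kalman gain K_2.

step 1: x^-=[2.3500]  P^-=[0.4400]  H_jac=[4.7000]  S=[9.9996]  K=[0.2068]  nu=[-2.6225]  x^+=[1.8076]  P^+=[0.0123]
step 2: x^-=[1.8076]  P^-=[0.1623]  H_jac=[3.6153]  S=[2.4016]  K=[0.2444]  nu=[-5.4176]  x^+=[0.4838]  P^+=[0.0189]

K[0,0] = 0.2444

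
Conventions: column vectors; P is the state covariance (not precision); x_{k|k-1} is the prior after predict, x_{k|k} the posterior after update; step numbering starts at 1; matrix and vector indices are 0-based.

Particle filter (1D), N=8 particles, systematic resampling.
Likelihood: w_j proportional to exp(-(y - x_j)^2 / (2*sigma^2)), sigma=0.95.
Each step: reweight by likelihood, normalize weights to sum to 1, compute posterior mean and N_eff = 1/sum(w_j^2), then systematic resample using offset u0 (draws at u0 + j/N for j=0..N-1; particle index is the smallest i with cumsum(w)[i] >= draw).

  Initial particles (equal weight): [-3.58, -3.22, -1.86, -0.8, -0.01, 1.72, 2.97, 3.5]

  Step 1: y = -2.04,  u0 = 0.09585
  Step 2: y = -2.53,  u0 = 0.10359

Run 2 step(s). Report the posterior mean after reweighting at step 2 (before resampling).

post_mean = -2.2302

step 1: w=[0.1199, 0.2062, 0.4380, 0.1903, 0.0455, 0.0002, 0.0000, 0.0000]  mean=-2.0601  Neff=3.4841  idx=[0, 1, 2, 2, 2, 2, 3, 4]
step 2: w=[0.1167, 0.1652, 0.1677, 0.1677, 0.1677, 0.1677, 0.0410, 0.0064]  mean=-2.2302  Neff=6.4473  idx=[0, 1, 2, 3, 3, 4, 5, 6]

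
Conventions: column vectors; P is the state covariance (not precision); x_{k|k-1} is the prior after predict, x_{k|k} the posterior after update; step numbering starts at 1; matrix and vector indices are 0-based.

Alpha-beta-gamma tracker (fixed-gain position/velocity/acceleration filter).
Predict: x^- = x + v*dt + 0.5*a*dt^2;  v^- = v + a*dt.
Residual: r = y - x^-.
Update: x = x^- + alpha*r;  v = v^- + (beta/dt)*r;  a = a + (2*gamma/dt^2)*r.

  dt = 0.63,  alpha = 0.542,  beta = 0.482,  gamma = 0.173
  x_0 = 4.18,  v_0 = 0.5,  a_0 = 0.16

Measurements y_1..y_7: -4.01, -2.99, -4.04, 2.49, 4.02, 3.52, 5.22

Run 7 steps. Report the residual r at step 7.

step 1: x_pred=4.5268  r=-8.5368  x^+=-0.1002  v^+=-5.9305  a^+=-7.2820
step 2: x_pred=-5.2815  r=2.2915  x^+=-4.0395  v^+=-8.7650  a^+=-5.2844
step 3: x_pred=-10.6101  r=6.5701  x^+=-7.0491  v^+=-7.0675  a^+=0.4432
step 4: x_pred=-11.4137  r=13.9037  x^+=-3.8779  v^+=3.8492  a^+=12.5638
step 5: x_pred=1.0404  r=2.9796  x^+=2.6553  v^+=14.0440  a^+=15.1613
step 6: x_pred=14.5118  r=-10.9918  x^+=8.5542  v^+=15.1860  a^+=5.5791
step 7: x_pred=19.2286  r=-14.0086  x^+=11.6359  v^+=7.9832  a^+=-6.6330

resid = -14.0086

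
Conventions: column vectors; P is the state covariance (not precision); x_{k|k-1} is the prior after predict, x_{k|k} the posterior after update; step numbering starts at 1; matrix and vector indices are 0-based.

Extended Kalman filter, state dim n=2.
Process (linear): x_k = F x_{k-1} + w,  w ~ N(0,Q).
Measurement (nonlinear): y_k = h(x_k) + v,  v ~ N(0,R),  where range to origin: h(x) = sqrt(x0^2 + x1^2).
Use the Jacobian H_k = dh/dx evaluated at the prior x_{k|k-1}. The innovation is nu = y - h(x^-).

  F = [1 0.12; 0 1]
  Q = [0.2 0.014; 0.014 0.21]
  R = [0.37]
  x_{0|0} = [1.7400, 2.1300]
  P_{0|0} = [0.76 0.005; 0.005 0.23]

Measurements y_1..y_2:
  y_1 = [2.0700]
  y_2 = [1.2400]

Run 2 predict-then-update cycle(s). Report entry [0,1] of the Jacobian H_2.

step 1: x^-=[1.9956, 2.1300]  P^-=[0.9645 0.0466; 0.0466 0.4400]  H_jac=[0.6837 0.7298]  S=[1.1017]  K=[0.6294; 0.3204]  nu=[-0.8488]  x^+=[1.4613, 1.8581]  P^+=[0.5280 -0.1756; -0.1756 0.3269]
step 2: x^-=[1.6843, 1.8581]  P^-=[0.6906 -0.1223; -0.1223 0.5369]  H_jac=[0.6716 0.7409]  S=[0.8545]  K=[0.4367; 0.3694]  nu=[-1.2678]  x^+=[1.1306, 1.3897]  P^+=[0.5276 -0.2602; -0.2602 0.4203]

H_jac[0,1] = 0.7409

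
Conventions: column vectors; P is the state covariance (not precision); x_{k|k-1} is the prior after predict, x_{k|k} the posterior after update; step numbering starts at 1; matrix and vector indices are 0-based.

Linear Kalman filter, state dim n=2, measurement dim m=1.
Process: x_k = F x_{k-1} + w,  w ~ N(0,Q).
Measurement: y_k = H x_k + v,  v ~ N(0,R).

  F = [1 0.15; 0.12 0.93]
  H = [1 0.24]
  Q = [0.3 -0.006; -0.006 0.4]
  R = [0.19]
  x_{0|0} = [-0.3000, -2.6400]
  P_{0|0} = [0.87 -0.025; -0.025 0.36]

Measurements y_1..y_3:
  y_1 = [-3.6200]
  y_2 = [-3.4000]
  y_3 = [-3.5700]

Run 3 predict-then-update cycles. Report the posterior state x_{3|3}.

step 1: x^-=[-0.6960, -2.4912]  P^-=[1.1706 0.1249; 0.1249 0.7183]  S=[1.4619]  K=[0.8212; 0.2034]  nu=[-2.3261]  x^+=[-2.6063, -2.9643]  P^+=[0.1847 -0.1192; -0.1192 0.6578]
step 2: x^-=[-3.0509, -3.0695]  P^-=[0.4637 -0.0051; -0.0051 0.9450]  S=[0.7057]  K=[0.6553; 0.3142]  nu=[0.3876]  x^+=[-2.7969, -2.9478]  P^+=[0.1606 -0.1504; -0.1504 0.8754]
step 3: x^-=[-3.2391, -3.0770]  P^-=[0.4352 -0.0072; -0.0072 1.1259]  S=[0.6866]  K=[0.6313; 0.3831]  nu=[0.4076]  x^+=[-2.9818, -2.9209]  P^+=[0.1615 -0.1732; -0.1732 1.0251]

x_post = [-2.9818, -2.9209]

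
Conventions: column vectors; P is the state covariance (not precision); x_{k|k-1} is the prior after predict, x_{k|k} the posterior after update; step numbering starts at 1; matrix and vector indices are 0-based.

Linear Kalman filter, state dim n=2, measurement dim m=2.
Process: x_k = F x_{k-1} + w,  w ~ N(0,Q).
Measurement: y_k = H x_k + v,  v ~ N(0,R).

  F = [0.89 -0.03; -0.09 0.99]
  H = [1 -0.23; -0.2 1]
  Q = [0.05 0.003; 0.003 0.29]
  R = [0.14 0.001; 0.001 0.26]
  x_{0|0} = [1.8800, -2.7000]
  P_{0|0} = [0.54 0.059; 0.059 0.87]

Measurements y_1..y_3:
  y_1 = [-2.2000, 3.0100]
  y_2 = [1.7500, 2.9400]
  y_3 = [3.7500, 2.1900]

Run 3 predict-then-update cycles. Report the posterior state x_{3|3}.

step 1: x^-=[1.7542, -2.8422]  P^-=[0.4754 -0.0139; -0.0139 1.1365]  S=[0.6819 -0.3701; -0.3701 1.4211]  K=[0.7688 0.1235; 0.0364 0.8112]  nu=[-4.6079, 6.2030]  x^+=[-1.0225, 2.0218]  P^+=[0.1209 0.0571; 0.0571 0.2224]
step 2: x^-=[-0.9707, 2.0936]  P^-=[0.1429 0.0371; 0.0371 0.4987]  S=[0.2922 -0.1034; -0.1034 0.7496]  K=[0.4877 0.0787; -0.0352 0.6506]  nu=[3.2022, 0.6523]  x^+=[0.6424, 2.4054]  P^+=[0.0767 0.0363; 0.0363 0.1764]
step 3: x^-=[0.4995, 2.3235]  P^-=[0.1090 0.0237; 0.0237 0.4570]  S=[0.2623 -0.1011; -0.1011 0.7119]  K=[0.4187 0.0621; -0.0693 0.6255]  nu=[3.7849, -0.0336]  x^+=[2.0823, 2.0403]  P^+=[0.0655 0.0297; 0.0297 0.1685]

x_post = [2.0823, 2.0403]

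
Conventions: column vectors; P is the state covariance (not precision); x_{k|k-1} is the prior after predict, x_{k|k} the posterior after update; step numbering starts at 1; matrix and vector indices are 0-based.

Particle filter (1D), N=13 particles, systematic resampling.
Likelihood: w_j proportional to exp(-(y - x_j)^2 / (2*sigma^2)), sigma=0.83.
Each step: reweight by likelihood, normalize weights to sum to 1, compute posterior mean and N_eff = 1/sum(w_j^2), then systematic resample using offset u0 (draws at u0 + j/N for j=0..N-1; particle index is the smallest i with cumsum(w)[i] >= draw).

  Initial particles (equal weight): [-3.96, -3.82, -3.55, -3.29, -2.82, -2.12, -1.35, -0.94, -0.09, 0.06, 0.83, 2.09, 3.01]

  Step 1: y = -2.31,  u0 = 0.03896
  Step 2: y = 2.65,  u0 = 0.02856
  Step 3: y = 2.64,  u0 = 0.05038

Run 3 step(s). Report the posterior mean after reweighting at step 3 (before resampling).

step 1: w=[0.0368, 0.0507, 0.0869, 0.1321, 0.2195, 0.2583, 0.1358, 0.0679, 0.0074, 0.0045, 0.0002, 0.0000, 0.0000]  mean=-2.4960  Neff=5.9902  idx=[1, 2, 3, 3, 4, 4, 4, 5, 5, 5, 6, 6, 7]
step 2: w=[0.0000, 0.0000, 0.0000, 0.0000, 0.0000, 0.0000, 0.0000, 0.0006, 0.0006, 0.0006, 0.0863, 0.0863, 0.8255]  mean=-1.0130  Neff=1.4360  idx=[10, 11, 12, 12, 12, 12, 12, 12, 12, 12, 12, 12, 12]
step 3: w=[0.0094, 0.0094, 0.0892, 0.0892, 0.0892, 0.0892, 0.0892, 0.0892, 0.0892, 0.0892, 0.0892, 0.0892, 0.0892]  mean=-0.9477  Neff=11.4016  idx=[2, 3, 4, 4, 5, 6, 7, 8, 9, 10, 10, 11, 12]

post_mean = -0.9477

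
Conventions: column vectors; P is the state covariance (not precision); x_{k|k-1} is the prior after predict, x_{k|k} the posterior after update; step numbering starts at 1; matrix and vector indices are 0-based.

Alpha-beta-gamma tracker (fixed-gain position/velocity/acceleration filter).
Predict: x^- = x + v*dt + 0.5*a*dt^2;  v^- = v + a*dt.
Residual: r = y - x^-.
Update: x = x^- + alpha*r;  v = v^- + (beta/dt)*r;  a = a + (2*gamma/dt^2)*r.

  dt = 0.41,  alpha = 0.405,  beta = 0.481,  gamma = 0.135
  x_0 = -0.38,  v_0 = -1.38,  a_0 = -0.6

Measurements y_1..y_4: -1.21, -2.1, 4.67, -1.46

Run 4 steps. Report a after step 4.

a_post = 3.2877

step 1: x_pred=-0.9962  r=-0.2138  x^+=-1.0828  v^+=-1.8768  a^+=-0.9434
step 2: x_pred=-1.9316  r=-0.1684  x^+=-1.9998  v^+=-2.4612  a^+=-1.2139
step 3: x_pred=-3.1109  r=7.7809  x^+=0.0404  v^+=6.1695  a^+=11.2837
step 4: x_pred=3.5182  r=-4.9782  x^+=1.5021  v^+=4.9554  a^+=3.2877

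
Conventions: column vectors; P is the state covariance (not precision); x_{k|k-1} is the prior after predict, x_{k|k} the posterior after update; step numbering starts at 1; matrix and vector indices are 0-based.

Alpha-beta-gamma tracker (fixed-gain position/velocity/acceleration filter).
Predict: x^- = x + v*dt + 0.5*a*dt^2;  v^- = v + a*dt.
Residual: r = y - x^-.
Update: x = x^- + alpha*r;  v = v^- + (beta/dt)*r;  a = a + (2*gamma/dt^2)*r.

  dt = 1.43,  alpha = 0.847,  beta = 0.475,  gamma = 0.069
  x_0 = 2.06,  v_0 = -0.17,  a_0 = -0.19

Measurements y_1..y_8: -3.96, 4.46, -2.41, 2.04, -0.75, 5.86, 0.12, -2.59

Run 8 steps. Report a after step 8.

a_post = -0.3507

step 1: x_pred=1.6226  r=-5.5826  x^+=-3.1059  v^+=-2.2961  a^+=-0.5667
step 2: x_pred=-6.9687  r=11.4287  x^+=2.7114  v^+=0.6897  a^+=0.2045
step 3: x_pred=3.9068  r=-6.3168  x^+=-1.4435  v^+=-1.1161  a^+=-0.2218
step 4: x_pred=-3.2662  r=5.3062  x^+=1.2281  v^+=0.3294  a^+=0.1363
step 5: x_pred=1.8385  r=-2.5885  x^+=-0.3540  v^+=-0.3355  a^+=-0.0384
step 6: x_pred=-0.8730  r=6.7330  x^+=4.8299  v^+=1.8461  a^+=0.4160
step 7: x_pred=7.8951  r=-7.7751  x^+=1.3096  v^+=-0.1417  a^+=-0.1087
step 8: x_pred=0.9959  r=-3.5859  x^+=-2.0414  v^+=-1.4882  a^+=-0.3507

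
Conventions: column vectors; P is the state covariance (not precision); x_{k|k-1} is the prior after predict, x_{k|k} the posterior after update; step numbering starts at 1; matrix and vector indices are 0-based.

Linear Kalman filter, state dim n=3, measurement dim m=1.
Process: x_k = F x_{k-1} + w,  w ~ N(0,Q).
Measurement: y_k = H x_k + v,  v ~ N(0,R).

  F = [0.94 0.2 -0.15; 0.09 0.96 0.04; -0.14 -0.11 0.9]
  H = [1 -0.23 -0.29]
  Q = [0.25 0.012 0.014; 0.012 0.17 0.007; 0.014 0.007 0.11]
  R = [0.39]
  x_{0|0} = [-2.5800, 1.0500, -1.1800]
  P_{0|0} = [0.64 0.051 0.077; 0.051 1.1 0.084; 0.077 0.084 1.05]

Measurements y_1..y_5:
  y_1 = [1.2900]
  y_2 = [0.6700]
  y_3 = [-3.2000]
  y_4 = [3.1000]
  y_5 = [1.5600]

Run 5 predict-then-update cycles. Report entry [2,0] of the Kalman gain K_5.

step 1: x^-=[-2.0382, 0.7286, -0.8163]  P^-=[0.8756 0.3084 -0.1596; 0.3084 1.2064 -0.0088; -0.1596 -0.0088 0.9519]  S=[1.3590]  K=[0.6261; 0.0246; -0.3191]  nu=[3.2591]  x^+=[0.0024, 0.8089, -1.8563]  P^+=[0.3428 0.2875 0.1119; 0.2875 1.2056 0.0019; 0.1119 0.0019 0.8135]
step 2: x^-=[0.4425, 0.7025, -1.7599]  P^-=[0.6958 0.5346 -0.1078; 0.5346 1.3358 -0.1267; -0.1078 -0.1267 0.7705]  S=[1.0210]  K=[0.5917; 0.2587; -0.2959]  nu=[-0.1213]  x^+=[0.3707, 0.6711, -1.7241]  P^+=[0.3384 0.3783 0.0709; 0.3783 1.2675 -0.0486; 0.0709 -0.0486 0.6811]
step 3: x^-=[0.7413, 0.6087, -1.6774]  P^-=[0.7401 0.6364 -0.1481; 0.6364 1.4041 -0.1976; -0.1481 -0.1976 0.6871]  S=[1.0290]  K=[0.6188; 0.3603; -0.2934]  nu=[-4.2878]  x^+=[-1.9119, -0.9363, -0.4193]  P^+=[0.3462 0.4070 0.0387; 0.4070 1.2705 -0.0888; 0.0387 -0.0888 0.5985]
step 4: x^-=[-1.9215, -1.0877, -0.0067]  P^-=[0.7676 0.6692 -0.1777; 0.6692 1.4084 -0.2421; -0.1777 -0.2421 0.6373]  S=[1.0486]  K=[0.6344; 0.3962; -0.2926]  nu=[4.7694]  x^+=[1.1040, 0.8022, -1.4021]  P^+=[0.3456 0.4056 0.0170; 0.4056 1.2438 -0.1206; 0.0170 -0.1206 0.5475]
step 5: x^-=[1.4085, 0.8133, -1.5047]  P^-=[0.7724 0.6669 -0.1951; 0.6669 1.3809 -0.2699; -0.1951 -0.2699 0.6074]  S=[1.0569]  K=[0.6392; 0.4046; -0.2925]  nu=[-0.0978]  x^+=[1.3460, 0.7738, -1.4761]  P^+=[0.3406 0.3936 0.0026; 0.3936 1.2079 -0.1448; 0.0026 -0.1448 0.5170]

K[2,0] = -0.2925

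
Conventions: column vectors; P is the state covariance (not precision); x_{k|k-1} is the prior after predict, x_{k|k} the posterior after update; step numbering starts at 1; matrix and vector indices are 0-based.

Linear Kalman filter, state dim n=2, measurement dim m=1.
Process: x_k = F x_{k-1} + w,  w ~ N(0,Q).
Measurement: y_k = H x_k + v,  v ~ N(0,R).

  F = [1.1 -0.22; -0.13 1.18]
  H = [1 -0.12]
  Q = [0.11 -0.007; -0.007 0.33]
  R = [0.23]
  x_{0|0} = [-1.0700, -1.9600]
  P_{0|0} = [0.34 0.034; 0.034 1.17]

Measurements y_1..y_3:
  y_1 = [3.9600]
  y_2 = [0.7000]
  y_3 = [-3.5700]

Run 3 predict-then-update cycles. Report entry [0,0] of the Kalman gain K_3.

K[0,0] = 0.5554

step 1: x^-=[-0.7458, -2.1737]  P^-=[0.5616 -0.3142; -0.3142 1.9544]  S=[0.8951]  K=[0.6695; -0.6131]  nu=[4.4450]  x^+=[2.2300, -4.8988]  P^+=[0.1604 0.0532; 0.0532 1.6180]
step 2: x^-=[3.5308, -6.0704]  P^-=[0.3566 -0.3794; -0.3794 2.5693]  S=[0.7147]  K=[0.5627; -0.9623]  nu=[-3.5592]  x^+=[1.5280, -2.6453]  P^+=[0.1303 0.0076; 0.0076 1.9074]
step 3: x^-=[2.2628, -3.3201]  P^-=[0.3564 -0.5108; -0.5108 2.9858]  S=[0.7519]  K=[0.5554; -1.1558]  nu=[-6.2312]  x^+=[-1.1982, 3.8817]  P^+=[0.1244 -0.0281; -0.0281 1.9813]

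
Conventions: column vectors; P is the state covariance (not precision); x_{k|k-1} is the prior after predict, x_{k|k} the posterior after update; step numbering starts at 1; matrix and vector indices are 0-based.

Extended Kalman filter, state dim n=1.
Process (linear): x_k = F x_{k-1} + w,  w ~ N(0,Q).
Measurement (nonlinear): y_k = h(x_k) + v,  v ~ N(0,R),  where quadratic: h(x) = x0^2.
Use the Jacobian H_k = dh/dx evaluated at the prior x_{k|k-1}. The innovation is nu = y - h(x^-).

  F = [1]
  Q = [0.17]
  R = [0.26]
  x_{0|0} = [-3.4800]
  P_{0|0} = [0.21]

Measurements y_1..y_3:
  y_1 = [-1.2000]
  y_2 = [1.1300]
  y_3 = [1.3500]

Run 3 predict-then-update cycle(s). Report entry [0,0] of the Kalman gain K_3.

K[0,0] = -0.3361

step 1: x^-=[-3.4800]  P^-=[0.3800]  H_jac=[-6.9600]  S=[18.6678]  K=[-0.1417]  nu=[-13.3104]  x^+=[-1.5942]  P^+=[0.0053]
step 2: x^-=[-1.5942]  P^-=[0.1753]  H_jac=[-3.1884]  S=[2.0421]  K=[-0.2737]  nu=[-1.4115]  x^+=[-1.2079]  P^+=[0.0223]
step 3: x^-=[-1.2079]  P^-=[0.1923]  H_jac=[-2.4158]  S=[1.3824]  K=[-0.3361]  nu=[-0.1090]  x^+=[-1.1713]  P^+=[0.0362]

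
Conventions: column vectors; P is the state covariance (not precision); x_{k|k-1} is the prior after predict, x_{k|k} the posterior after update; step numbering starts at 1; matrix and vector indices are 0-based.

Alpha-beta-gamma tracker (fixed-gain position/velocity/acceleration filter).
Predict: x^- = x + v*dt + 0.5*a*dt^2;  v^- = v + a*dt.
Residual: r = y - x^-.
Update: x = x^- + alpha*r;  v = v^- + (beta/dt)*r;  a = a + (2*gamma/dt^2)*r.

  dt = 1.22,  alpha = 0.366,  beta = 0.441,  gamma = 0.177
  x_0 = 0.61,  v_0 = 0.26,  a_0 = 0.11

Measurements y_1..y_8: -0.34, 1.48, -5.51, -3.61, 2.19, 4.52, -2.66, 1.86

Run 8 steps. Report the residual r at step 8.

step 1: x_pred=1.0091  r=-1.3491  x^+=0.5153  v^+=-0.0935  a^+=-0.2109
step 2: x_pred=0.2444  r=1.2356  x^+=0.6966  v^+=0.0959  a^+=0.0830
step 3: x_pred=0.8755  r=-6.3855  x^+=-1.4616  v^+=-2.1110  a^+=-1.4357
step 4: x_pred=-5.1054  r=1.4954  x^+=-4.5581  v^+=-3.3219  a^+=-1.0800
step 5: x_pred=-9.4146  r=11.6046  x^+=-5.1673  v^+=-0.4448  a^+=1.6800
step 6: x_pred=-4.4597  r=8.9797  x^+=-1.1731  v^+=4.8508  a^+=3.8157
step 7: x_pred=7.5845  r=-10.2445  x^+=3.8350  v^+=5.8028  a^+=1.3792
step 8: x_pred=11.9409  r=-10.0809  x^+=8.2513  v^+=3.8415  a^+=-1.0184

resid = -10.0809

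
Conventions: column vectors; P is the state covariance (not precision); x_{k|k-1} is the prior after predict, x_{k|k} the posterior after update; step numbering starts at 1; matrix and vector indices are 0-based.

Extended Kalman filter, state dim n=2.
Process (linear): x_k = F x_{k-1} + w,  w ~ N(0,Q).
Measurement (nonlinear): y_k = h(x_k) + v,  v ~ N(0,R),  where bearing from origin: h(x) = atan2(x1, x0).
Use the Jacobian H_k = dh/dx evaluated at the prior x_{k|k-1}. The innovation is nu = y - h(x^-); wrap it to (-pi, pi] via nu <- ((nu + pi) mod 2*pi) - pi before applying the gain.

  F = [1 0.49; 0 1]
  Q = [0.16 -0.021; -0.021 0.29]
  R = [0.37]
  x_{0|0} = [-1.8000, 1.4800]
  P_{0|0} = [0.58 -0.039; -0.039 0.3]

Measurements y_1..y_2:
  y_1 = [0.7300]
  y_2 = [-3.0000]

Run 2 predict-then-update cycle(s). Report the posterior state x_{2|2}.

x_post = [-0.4213, 2.2857]

step 1: x^-=[-1.0748, 1.4800]  P^-=[0.7738 0.0870; 0.0870 0.5900]  H_jac=[-0.4424 -0.3213]  S=[0.6070]  K=[-0.6099; -0.3756]  nu=[-1.4689]  x^+=[-0.1789, 2.0318]  P^+=[0.5480 -0.0521; -0.0521 0.5043]
step 2: x^-=[0.8167, 2.0318]  P^-=[0.7780 0.1740; 0.1740 0.7943]  H_jac=[-0.4237 0.1703]  S=[0.5076]  K=[-0.5910; 0.1212]  nu=[2.0946]  x^+=[-0.4213, 2.2857]  P^+=[0.6007 0.2104; 0.2104 0.7869]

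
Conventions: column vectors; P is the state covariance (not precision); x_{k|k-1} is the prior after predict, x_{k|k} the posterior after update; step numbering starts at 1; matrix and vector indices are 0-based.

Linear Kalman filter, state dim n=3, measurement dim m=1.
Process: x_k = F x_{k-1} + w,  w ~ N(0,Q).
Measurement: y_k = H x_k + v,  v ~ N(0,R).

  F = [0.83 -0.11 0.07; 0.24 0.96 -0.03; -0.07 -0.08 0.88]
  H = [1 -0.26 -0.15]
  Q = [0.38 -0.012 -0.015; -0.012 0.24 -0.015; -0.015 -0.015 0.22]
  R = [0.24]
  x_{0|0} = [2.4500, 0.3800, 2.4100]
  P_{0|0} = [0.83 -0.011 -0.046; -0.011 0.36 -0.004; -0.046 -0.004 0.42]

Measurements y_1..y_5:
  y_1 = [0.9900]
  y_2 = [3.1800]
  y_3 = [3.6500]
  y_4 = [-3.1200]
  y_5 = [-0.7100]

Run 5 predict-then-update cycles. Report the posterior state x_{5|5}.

step 1: x^-=[2.1604, 0.8805, 1.9189]  P^-=[0.9549 0.1061 -0.0665; 0.1061 0.6158 -0.0799; -0.0665 -0.0799 0.5577]  S=[1.2077]  K=[0.7761; -0.0348; -0.1071]  nu=[-0.6536]  x^+=[1.6531, 0.9033, 1.9889]  P^+=[0.2274 0.1387 0.0339; 0.1387 0.6143 -0.0844; 0.0339 -0.0844 0.5439]
step 2: x^-=[1.4119, 1.2042, 1.5623]  P^-=[0.5267 0.0679 0.0358; 0.0679 0.8880 -0.1566; 0.0358 -0.1566 0.6555]  S=[0.7832]  K=[0.6431; -0.1781; -0.0278]  nu=[2.3155]  x^+=[2.9010, 0.7918, 1.4979]  P^+=[0.2028 0.1576 0.0498; 0.1576 0.8632 -0.1605; 0.0498 -0.1605 0.6549]
step 3: x^-=[2.4256, 1.4115, 1.0517]  P^-=[0.5128 0.0456 0.0645; 0.0456 1.1289 -0.2410; 0.0645 -0.2410 0.7519]  S=[0.7842]  K=[0.6265; -0.2701; 0.0183]  nu=[1.7492]  x^+=[3.5214, 0.9390, 1.0837]  P^+=[0.2050 0.1783 0.0555; 0.1783 1.0717 -0.2371; 0.0555 -0.2371 0.7516]
step 4: x^-=[2.8953, 1.7141, 0.6320]  P^-=[0.5154 0.0343 0.0829; 0.0343 1.3352 -0.3250; 0.0829 -0.3250 0.8385]  S=[0.7965]  K=[0.6203; -0.3316; 0.0523]  nu=[-5.4749]  x^+=[-0.5008, 3.5296, 0.3459]  P^+=[0.2089 0.1981 0.0571; 0.1981 1.2476 -0.3112; 0.0571 -0.3112 0.8363]
step 5: x^-=[-0.7797, 3.2579, 0.0571]  P^-=[0.5184 0.0263 0.0970; 0.0263 1.5110 -0.4050; 0.0970 -0.4050 0.9156]  S=[0.8067]  K=[0.6160; -0.3790; 0.0805]  nu=[0.9253]  x^+=[-0.2097, 2.9072, 0.1316]  P^+=[0.2122 0.2147 0.0570; 0.2147 1.3951 -0.3804; 0.0570 -0.3804 0.9104]

x_post = [-0.2097, 2.9072, 0.1316]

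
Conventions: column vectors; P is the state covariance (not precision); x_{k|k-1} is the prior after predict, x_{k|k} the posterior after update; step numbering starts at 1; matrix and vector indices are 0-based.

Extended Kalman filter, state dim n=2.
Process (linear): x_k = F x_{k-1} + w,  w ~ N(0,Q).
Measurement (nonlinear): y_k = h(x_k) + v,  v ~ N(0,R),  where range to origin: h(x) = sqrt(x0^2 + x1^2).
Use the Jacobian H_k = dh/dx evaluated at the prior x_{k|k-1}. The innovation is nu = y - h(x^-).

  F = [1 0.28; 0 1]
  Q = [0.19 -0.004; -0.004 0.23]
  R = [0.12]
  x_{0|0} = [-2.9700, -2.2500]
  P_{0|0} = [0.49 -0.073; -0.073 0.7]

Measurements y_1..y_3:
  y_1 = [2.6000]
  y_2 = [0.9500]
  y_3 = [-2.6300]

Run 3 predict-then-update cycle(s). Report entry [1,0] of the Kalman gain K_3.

K[1,0] = -0.1749

step 1: x^-=[-3.6000, -2.2500]  P^-=[0.6940 0.1190; 0.1190 0.9300]  H_jac=[-0.8480 -0.5300]  S=[0.9873]  K=[-0.6600; -0.6015]  nu=[-1.6453]  x^+=[-2.5141, -1.2604]  P^+=[0.2640 -0.2729; -0.2729 0.5728]
step 2: x^-=[-2.8670, -1.2604]  P^-=[0.3460 -0.1165; -0.1165 0.8028]  H_jac=[-0.9154 -0.4024]  S=[0.4542]  K=[-0.5942; -0.4765]  nu=[-2.1819]  x^+=[-1.5705, -0.2206]  P^+=[0.1857 -0.2451; -0.2451 0.6997]
step 3: x^-=[-1.6323, -0.2206]  P^-=[0.2932 -0.0532; -0.0532 0.9297]  H_jac=[-0.9910 -0.1340]  S=[0.4105]  K=[-0.6905; -0.1749]  nu=[-4.2771]  x^+=[1.3210, 0.5275]  P^+=[0.0975 -0.1028; -0.1028 0.9171]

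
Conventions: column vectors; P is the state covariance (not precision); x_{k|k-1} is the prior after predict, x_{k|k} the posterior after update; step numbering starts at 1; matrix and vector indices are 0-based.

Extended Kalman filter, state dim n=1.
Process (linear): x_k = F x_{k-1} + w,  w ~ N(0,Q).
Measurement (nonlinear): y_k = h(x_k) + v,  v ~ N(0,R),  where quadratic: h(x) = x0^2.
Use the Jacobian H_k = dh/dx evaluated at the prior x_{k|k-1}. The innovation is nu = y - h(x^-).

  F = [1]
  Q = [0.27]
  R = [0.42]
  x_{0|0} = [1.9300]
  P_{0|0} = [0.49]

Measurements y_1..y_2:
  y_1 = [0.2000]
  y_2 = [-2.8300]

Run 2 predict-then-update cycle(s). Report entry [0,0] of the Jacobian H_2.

step 1: x^-=[1.9300]  P^-=[0.7600]  H_jac=[3.8600]  S=[11.7437]  K=[0.2498]  nu=[-3.5249]  x^+=[1.0495]  P^+=[0.0272]
step 2: x^-=[1.0495]  P^-=[0.2972]  H_jac=[2.0989]  S=[1.7292]  K=[0.3607]  nu=[-3.9314]  x^+=[-0.3686]  P^+=[0.0722]

H_jac[0,0] = 2.0989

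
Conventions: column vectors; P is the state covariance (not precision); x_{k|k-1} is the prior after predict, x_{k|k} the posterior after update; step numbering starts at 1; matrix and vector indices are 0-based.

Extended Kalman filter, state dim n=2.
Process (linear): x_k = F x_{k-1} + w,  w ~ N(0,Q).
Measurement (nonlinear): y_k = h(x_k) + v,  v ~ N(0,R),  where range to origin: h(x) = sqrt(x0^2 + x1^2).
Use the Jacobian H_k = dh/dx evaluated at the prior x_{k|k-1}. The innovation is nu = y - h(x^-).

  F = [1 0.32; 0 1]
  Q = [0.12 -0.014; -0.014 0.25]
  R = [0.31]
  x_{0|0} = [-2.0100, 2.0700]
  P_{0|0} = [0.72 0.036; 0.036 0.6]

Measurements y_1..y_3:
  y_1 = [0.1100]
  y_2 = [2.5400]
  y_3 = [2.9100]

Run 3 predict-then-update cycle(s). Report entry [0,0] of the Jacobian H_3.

H_jac[0,0] = -0.1168

step 1: x^-=[-1.3476, 2.0700]  P^-=[0.9245 0.2140; 0.2140 0.8500]  H_jac=[-0.5456 0.8381]  S=[0.9865]  K=[-0.3295; 0.6038]  nu=[-2.3600]  x^+=[-0.5700, 0.6451]  P^+=[0.8174 0.4102; 0.4102 0.4904]
step 2: x^-=[-0.3635, 0.6451]  P^-=[1.2502 0.5532; 0.5532 0.7404]  H_jac=[-0.4909 0.8712]  S=[0.7001]  K=[-0.1883; 0.5335]  nu=[1.7995]  x^+=[-0.7024, 1.6051]  P^+=[1.2253 0.6235; 0.6235 0.5412]
step 3: x^-=[-0.1888, 1.6051]  P^-=[1.7998 0.7827; 0.7827 0.7912]  H_jac=[-0.1168 0.9932]  S=[0.9334]  K=[0.6076; 0.7439]  nu=[1.2939]  x^+=[0.5974, 2.5676]  P^+=[1.4552 0.3608; 0.3608 0.2746]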